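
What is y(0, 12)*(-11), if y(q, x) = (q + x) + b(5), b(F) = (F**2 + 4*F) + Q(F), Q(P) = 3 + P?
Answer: -715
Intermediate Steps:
b(F) = 3 + F**2 + 5*F (b(F) = (F**2 + 4*F) + (3 + F) = 3 + F**2 + 5*F)
y(q, x) = 53 + q + x (y(q, x) = (q + x) + (3 + 5**2 + 5*5) = (q + x) + (3 + 25 + 25) = (q + x) + 53 = 53 + q + x)
y(0, 12)*(-11) = (53 + 0 + 12)*(-11) = 65*(-11) = -715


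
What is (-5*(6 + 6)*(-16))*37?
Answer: 35520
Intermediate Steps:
(-5*(6 + 6)*(-16))*37 = (-5*12*(-16))*37 = -60*(-16)*37 = 960*37 = 35520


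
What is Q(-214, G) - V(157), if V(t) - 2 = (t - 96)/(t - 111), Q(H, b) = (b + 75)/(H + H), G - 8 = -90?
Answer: -32581/9844 ≈ -3.3097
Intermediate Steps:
G = -82 (G = 8 - 90 = -82)
Q(H, b) = (75 + b)/(2*H) (Q(H, b) = (75 + b)/((2*H)) = (75 + b)*(1/(2*H)) = (75 + b)/(2*H))
V(t) = 2 + (-96 + t)/(-111 + t) (V(t) = 2 + (t - 96)/(t - 111) = 2 + (-96 + t)/(-111 + t))
Q(-214, G) - V(157) = (1/2)*(75 - 82)/(-214) - 3*(-106 + 157)/(-111 + 157) = (1/2)*(-1/214)*(-7) - 3*51/46 = 7/428 - 3*51/46 = 7/428 - 1*153/46 = 7/428 - 153/46 = -32581/9844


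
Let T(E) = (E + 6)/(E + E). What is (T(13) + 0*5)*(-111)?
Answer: -2109/26 ≈ -81.115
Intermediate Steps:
T(E) = (6 + E)/(2*E) (T(E) = (6 + E)/((2*E)) = (6 + E)*(1/(2*E)) = (6 + E)/(2*E))
(T(13) + 0*5)*(-111) = ((½)*(6 + 13)/13 + 0*5)*(-111) = ((½)*(1/13)*19 + 0)*(-111) = (19/26 + 0)*(-111) = (19/26)*(-111) = -2109/26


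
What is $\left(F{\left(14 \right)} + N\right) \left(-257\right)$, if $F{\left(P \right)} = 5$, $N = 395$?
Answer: $-102800$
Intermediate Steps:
$\left(F{\left(14 \right)} + N\right) \left(-257\right) = \left(5 + 395\right) \left(-257\right) = 400 \left(-257\right) = -102800$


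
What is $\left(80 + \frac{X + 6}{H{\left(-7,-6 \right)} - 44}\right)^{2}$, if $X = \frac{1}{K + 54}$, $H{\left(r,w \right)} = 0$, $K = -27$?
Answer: $\frac{9001645129}{1411344} \approx 6378.1$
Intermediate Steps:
$X = \frac{1}{27}$ ($X = \frac{1}{-27 + 54} = \frac{1}{27} \approx 0.037037$)
$\left(80 + \frac{X + 6}{H{\left(-7,-6 \right)} - 44}\right)^{2} = \left(80 + \frac{\frac{1}{27} + 6}{0 - 44}\right)^{2} = \left(80 + \frac{163}{27 \left(-44\right)}\right)^{2} = \left(80 + \frac{163}{27} \left(- \frac{1}{44}\right)\right)^{2} = \left(80 - \frac{163}{1188}\right)^{2} = \left(\frac{94877}{1188}\right)^{2} = \frac{9001645129}{1411344}$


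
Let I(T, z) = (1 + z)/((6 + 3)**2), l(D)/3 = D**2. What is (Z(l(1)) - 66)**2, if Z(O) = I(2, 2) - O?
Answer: 3467044/729 ≈ 4755.9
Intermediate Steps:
l(D) = 3*D**2
I(T, z) = 1/81 + z/81 (I(T, z) = (1 + z)/(9**2) = (1 + z)/81 = (1 + z)*(1/81) = 1/81 + z/81)
Z(O) = 1/27 - O (Z(O) = (1/81 + (1/81)*2) - O = (1/81 + 2/81) - O = 1/27 - O)
(Z(l(1)) - 66)**2 = ((1/27 - 3*1**2) - 66)**2 = ((1/27 - 3) - 66)**2 = (-80/27 - 66)**2 = (-1862/27)**2 = 3467044/729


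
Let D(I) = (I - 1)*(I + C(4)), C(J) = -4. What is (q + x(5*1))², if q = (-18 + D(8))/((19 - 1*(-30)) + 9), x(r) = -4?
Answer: 12321/841 ≈ 14.650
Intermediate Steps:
D(I) = (-1 + I)*(-4 + I) (D(I) = (I - 1)*(I - 4) = (-1 + I)*(-4 + I))
q = 5/29 (q = (-18 + (4 + 8² - 5*8))/((19 - 1*(-30)) + 9) = (-18 + (4 + 64 - 40))/((19 + 30) + 9) = (-18 + 28)/(49 + 9) = 10/58 = 10*(1/58) = 5/29 ≈ 0.17241)
(q + x(5*1))² = (5/29 - 4)² = (-111/29)² = 12321/841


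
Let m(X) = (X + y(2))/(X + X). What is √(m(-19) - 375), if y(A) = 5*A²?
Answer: I*√541538/38 ≈ 19.366*I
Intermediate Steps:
m(X) = (20 + X)/(2*X) (m(X) = (X + 5*2²)/(X + X) = (X + 5*4)/((2*X)) = (X + 20)*(1/(2*X)) = (20 + X)*(1/(2*X)) = (20 + X)/(2*X))
√(m(-19) - 375) = √((½)*(20 - 19)/(-19) - 375) = √((½)*(-1/19)*1 - 375) = √(-1/38 - 375) = √(-14251/38) = I*√541538/38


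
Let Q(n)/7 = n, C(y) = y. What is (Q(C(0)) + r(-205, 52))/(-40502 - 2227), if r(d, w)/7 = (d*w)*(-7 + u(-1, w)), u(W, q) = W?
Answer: -596960/42729 ≈ -13.971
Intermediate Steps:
Q(n) = 7*n
r(d, w) = -56*d*w (r(d, w) = 7*((d*w)*(-7 - 1)) = 7*((d*w)*(-8)) = 7*(-8*d*w) = -56*d*w)
(Q(C(0)) + r(-205, 52))/(-40502 - 2227) = (7*0 - 56*(-205)*52)/(-40502 - 2227) = (0 + 596960)/(-42729) = 596960*(-1/42729) = -596960/42729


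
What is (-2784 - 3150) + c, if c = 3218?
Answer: -2716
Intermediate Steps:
(-2784 - 3150) + c = (-2784 - 3150) + 3218 = -5934 + 3218 = -2716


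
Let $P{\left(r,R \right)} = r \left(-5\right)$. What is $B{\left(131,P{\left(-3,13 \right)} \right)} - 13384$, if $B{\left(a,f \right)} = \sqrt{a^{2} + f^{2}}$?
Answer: $-13384 + \sqrt{17386} \approx -13252.0$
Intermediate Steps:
$P{\left(r,R \right)} = - 5 r$
$B{\left(131,P{\left(-3,13 \right)} \right)} - 13384 = \sqrt{131^{2} + \left(\left(-5\right) \left(-3\right)\right)^{2}} - 13384 = \sqrt{17161 + 15^{2}} - 13384 = \sqrt{17161 + 225} - 13384 = \sqrt{17386} - 13384 = -13384 + \sqrt{17386}$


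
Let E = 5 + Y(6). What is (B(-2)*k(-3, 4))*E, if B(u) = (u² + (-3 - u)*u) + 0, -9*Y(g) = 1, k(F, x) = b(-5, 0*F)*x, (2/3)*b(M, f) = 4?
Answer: 704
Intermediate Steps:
b(M, f) = 6 (b(M, f) = (3/2)*4 = 6)
k(F, x) = 6*x
Y(g) = -⅑ (Y(g) = -⅑*1 = -⅑)
E = 44/9 (E = 5 - ⅑ = 44/9 ≈ 4.8889)
B(u) = u² + u*(-3 - u) (B(u) = (u² + u*(-3 - u)) + 0 = u² + u*(-3 - u))
(B(-2)*k(-3, 4))*E = ((-3*(-2))*(6*4))*(44/9) = (6*24)*(44/9) = 144*(44/9) = 704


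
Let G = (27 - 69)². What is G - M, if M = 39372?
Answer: -37608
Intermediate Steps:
G = 1764 (G = (-42)² = 1764)
G - M = 1764 - 1*39372 = 1764 - 39372 = -37608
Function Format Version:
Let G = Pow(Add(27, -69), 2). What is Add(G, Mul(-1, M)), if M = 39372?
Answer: -37608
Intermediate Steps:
G = 1764 (G = Pow(-42, 2) = 1764)
Add(G, Mul(-1, M)) = Add(1764, Mul(-1, 39372)) = Add(1764, -39372) = -37608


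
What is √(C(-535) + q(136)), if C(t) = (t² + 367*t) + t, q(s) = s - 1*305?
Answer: 2*√22294 ≈ 298.62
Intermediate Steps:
q(s) = -305 + s (q(s) = s - 305 = -305 + s)
C(t) = t² + 368*t
√(C(-535) + q(136)) = √(-535*(368 - 535) + (-305 + 136)) = √(-535*(-167) - 169) = √(89345 - 169) = √89176 = 2*√22294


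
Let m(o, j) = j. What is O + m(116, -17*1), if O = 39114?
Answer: 39097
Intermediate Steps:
O + m(116, -17*1) = 39114 - 17*1 = 39114 - 17 = 39097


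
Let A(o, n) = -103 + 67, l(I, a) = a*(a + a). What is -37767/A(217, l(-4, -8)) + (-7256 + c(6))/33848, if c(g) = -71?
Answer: 106506137/101544 ≈ 1048.9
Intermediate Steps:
l(I, a) = 2*a² (l(I, a) = a*(2*a) = 2*a²)
A(o, n) = -36
-37767/A(217, l(-4, -8)) + (-7256 + c(6))/33848 = -37767/(-36) + (-7256 - 71)/33848 = -37767*(-1/36) - 7327*1/33848 = 12589/12 - 7327/33848 = 106506137/101544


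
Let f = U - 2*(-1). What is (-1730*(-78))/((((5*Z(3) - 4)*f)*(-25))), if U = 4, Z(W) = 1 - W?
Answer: 2249/35 ≈ 64.257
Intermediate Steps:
f = 6 (f = 4 - 2*(-1) = 4 + 2 = 6)
(-1730*(-78))/((((5*Z(3) - 4)*f)*(-25))) = (-1730*(-78))/((((5*(1 - 1*3) - 4)*6)*(-25))) = 134940/((((5*(1 - 3) - 4)*6)*(-25))) = 134940/((((5*(-2) - 4)*6)*(-25))) = 134940/((((-10 - 4)*6)*(-25))) = 134940/((-14*6*(-25))) = 134940/((-84*(-25))) = 134940/2100 = 134940*(1/2100) = 2249/35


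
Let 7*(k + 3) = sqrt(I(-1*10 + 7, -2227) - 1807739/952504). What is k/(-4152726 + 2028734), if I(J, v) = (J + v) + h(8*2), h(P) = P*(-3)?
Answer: 3/2123992 - I*sqrt(517117243631226)/7080888065888 ≈ 1.4124e-6 - 3.2115e-6*I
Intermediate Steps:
h(P) = -3*P
I(J, v) = -48 + J + v (I(J, v) = (J + v) - 24*2 = (J + v) - 3*16 = (J + v) - 48 = -48 + J + v)
k = -3 + I*sqrt(517117243631226)/3333764 (k = -3 + sqrt((-48 + (-1*10 + 7) - 2227) - 1807739/952504)/7 = -3 + sqrt((-48 + (-10 + 7) - 2227) - 1807739*1/952504)/7 = -3 + sqrt((-48 - 3 - 2227) - 1807739/952504)/7 = -3 + sqrt(-2278 - 1807739/952504)/7 = -3 + sqrt(-2171611851/952504)/7 = -3 + (I*sqrt(517117243631226)/476252)/7 = -3 + I*sqrt(517117243631226)/3333764 ≈ -3.0 + 6.8212*I)
k/(-4152726 + 2028734) = (-3 + I*sqrt(517117243631226)/3333764)/(-4152726 + 2028734) = (-3 + I*sqrt(517117243631226)/3333764)/(-2123992) = (-3 + I*sqrt(517117243631226)/3333764)*(-1/2123992) = 3/2123992 - I*sqrt(517117243631226)/7080888065888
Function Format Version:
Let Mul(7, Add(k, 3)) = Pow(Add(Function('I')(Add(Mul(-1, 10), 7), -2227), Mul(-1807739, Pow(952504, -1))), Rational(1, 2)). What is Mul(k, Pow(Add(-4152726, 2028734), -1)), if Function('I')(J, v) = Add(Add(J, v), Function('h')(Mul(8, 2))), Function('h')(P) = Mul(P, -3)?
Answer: Add(Rational(3, 2123992), Mul(Rational(-1, 7080888065888), I, Pow(517117243631226, Rational(1, 2)))) ≈ Add(1.4124e-6, Mul(-3.2115e-6, I))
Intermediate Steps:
Function('h')(P) = Mul(-3, P)
Function('I')(J, v) = Add(-48, J, v) (Function('I')(J, v) = Add(Add(J, v), Mul(-3, Mul(8, 2))) = Add(Add(J, v), Mul(-3, 16)) = Add(Add(J, v), -48) = Add(-48, J, v))
k = Add(-3, Mul(Rational(1, 3333764), I, Pow(517117243631226, Rational(1, 2)))) (k = Add(-3, Mul(Rational(1, 7), Pow(Add(Add(-48, Add(Mul(-1, 10), 7), -2227), Mul(-1807739, Pow(952504, -1))), Rational(1, 2)))) = Add(-3, Mul(Rational(1, 7), Pow(Add(Add(-48, Add(-10, 7), -2227), Mul(-1807739, Rational(1, 952504))), Rational(1, 2)))) = Add(-3, Mul(Rational(1, 7), Pow(Add(Add(-48, -3, -2227), Rational(-1807739, 952504)), Rational(1, 2)))) = Add(-3, Mul(Rational(1, 7), Pow(Add(-2278, Rational(-1807739, 952504)), Rational(1, 2)))) = Add(-3, Mul(Rational(1, 7), Pow(Rational(-2171611851, 952504), Rational(1, 2)))) = Add(-3, Mul(Rational(1, 7), Mul(Rational(1, 476252), I, Pow(517117243631226, Rational(1, 2))))) = Add(-3, Mul(Rational(1, 3333764), I, Pow(517117243631226, Rational(1, 2)))) ≈ Add(-3.0000, Mul(6.8212, I)))
Mul(k, Pow(Add(-4152726, 2028734), -1)) = Mul(Add(-3, Mul(Rational(1, 3333764), I, Pow(517117243631226, Rational(1, 2)))), Pow(Add(-4152726, 2028734), -1)) = Mul(Add(-3, Mul(Rational(1, 3333764), I, Pow(517117243631226, Rational(1, 2)))), Pow(-2123992, -1)) = Mul(Add(-3, Mul(Rational(1, 3333764), I, Pow(517117243631226, Rational(1, 2)))), Rational(-1, 2123992)) = Add(Rational(3, 2123992), Mul(Rational(-1, 7080888065888), I, Pow(517117243631226, Rational(1, 2))))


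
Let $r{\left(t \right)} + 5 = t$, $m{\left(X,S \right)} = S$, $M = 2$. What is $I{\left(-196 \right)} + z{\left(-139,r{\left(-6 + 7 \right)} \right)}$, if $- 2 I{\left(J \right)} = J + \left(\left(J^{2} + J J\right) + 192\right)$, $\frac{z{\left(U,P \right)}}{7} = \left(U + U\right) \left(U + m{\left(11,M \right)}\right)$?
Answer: $228188$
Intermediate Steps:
$r{\left(t \right)} = -5 + t$
$z{\left(U,P \right)} = 14 U \left(2 + U\right)$ ($z{\left(U,P \right)} = 7 \left(U + U\right) \left(U + 2\right) = 7 \cdot 2 U \left(2 + U\right) = 14 U \left(2 + U\right)$)
$I{\left(J \right)} = -96 - J^{2} - \frac{J}{2}$ ($I{\left(J \right)} = - \frac{J + \left(\left(J^{2} + J J\right) + 192\right)}{2} = - \frac{J + \left(\left(J^{2} + J^{2}\right) + 192\right)}{2} = - \frac{J + \left(2 J^{2} + 192\right)}{2} = - \frac{J + \left(192 + 2 J^{2}\right)}{2} = - \frac{192 + J + 2 J^{2}}{2} = -96 - J^{2} - \frac{J}{2}$)
$I{\left(-196 \right)} + z{\left(-139,r{\left(-6 + 7 \right)} \right)} = \left(-96 - \left(-196\right)^{2} - -98\right) + 14 \left(-139\right) \left(2 - 139\right) = \left(-96 - 38416 + 98\right) + 14 \left(-139\right) \left(-137\right) = \left(-96 - 38416 + 98\right) + 266602 = -38414 + 266602 = 228188$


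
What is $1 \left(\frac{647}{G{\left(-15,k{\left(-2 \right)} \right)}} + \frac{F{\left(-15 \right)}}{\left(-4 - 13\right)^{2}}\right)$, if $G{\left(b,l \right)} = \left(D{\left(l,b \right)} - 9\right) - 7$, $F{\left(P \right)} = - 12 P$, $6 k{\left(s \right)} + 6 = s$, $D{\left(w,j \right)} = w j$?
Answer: $\frac{187703}{1156} \approx 162.37$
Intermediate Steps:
$D{\left(w,j \right)} = j w$
$k{\left(s \right)} = -1 + \frac{s}{6}$
$G{\left(b,l \right)} = -16 + b l$ ($G{\left(b,l \right)} = \left(b l - 9\right) - 7 = \left(-9 + b l\right) - 7 = -16 + b l$)
$1 \left(\frac{647}{G{\left(-15,k{\left(-2 \right)} \right)}} + \frac{F{\left(-15 \right)}}{\left(-4 - 13\right)^{2}}\right) = 1 \left(\frac{647}{-16 - 15 \left(-1 + \frac{1}{6} \left(-2\right)\right)} + \frac{\left(-12\right) \left(-15\right)}{\left(-4 - 13\right)^{2}}\right) = 1 \left(\frac{647}{-16 - 15 \left(-1 - \frac{1}{3}\right)} + \frac{180}{\left(-17\right)^{2}}\right) = 1 \left(\frac{647}{-16 - -20} + \frac{180}{289}\right) = 1 \left(\frac{647}{-16 + 20} + 180 \cdot \frac{1}{289}\right) = 1 \left(\frac{647}{4} + \frac{180}{289}\right) = 1 \cdot \frac{187703}{1156} = \frac{187703}{1156}$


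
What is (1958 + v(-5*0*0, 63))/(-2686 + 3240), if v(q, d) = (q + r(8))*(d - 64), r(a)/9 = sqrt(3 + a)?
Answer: 979/277 - 9*sqrt(11)/554 ≈ 3.4804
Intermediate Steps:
r(a) = 9*sqrt(3 + a)
v(q, d) = (-64 + d)*(q + 9*sqrt(11)) (v(q, d) = (q + 9*sqrt(3 + 8))*(d - 64) = (q + 9*sqrt(11))*(-64 + d) = (-64 + d)*(q + 9*sqrt(11)))
(1958 + v(-5*0*0, 63))/(-2686 + 3240) = (1958 + (-576*sqrt(11) - 64*(-5*0)*0 + 63*(-5*0*0) + 9*63*sqrt(11)))/(-2686 + 3240) = (1958 + (-576*sqrt(11) - 0*0 + 63*(0*0) + 567*sqrt(11)))/554 = (1958 + (-576*sqrt(11) - 64*0 + 63*0 + 567*sqrt(11)))*(1/554) = (1958 + (-576*sqrt(11) + 0 + 0 + 567*sqrt(11)))*(1/554) = (1958 - 9*sqrt(11))*(1/554) = 979/277 - 9*sqrt(11)/554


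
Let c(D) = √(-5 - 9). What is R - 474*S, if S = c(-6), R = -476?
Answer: -476 - 474*I*√14 ≈ -476.0 - 1773.5*I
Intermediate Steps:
c(D) = I*√14 (c(D) = √(-14) = I*√14)
S = I*√14 ≈ 3.7417*I
R - 474*S = -476 - 474*I*√14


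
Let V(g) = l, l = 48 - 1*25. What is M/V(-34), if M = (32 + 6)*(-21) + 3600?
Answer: 2802/23 ≈ 121.83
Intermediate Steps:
l = 23 (l = 48 - 25 = 23)
M = 2802 (M = 38*(-21) + 3600 = -798 + 3600 = 2802)
V(g) = 23
M/V(-34) = 2802/23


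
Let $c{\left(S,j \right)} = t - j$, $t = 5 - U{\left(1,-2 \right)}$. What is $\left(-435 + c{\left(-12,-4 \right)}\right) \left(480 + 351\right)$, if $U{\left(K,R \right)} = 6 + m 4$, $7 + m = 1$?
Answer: $-339048$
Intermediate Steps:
$m = -6$ ($m = -7 + 1 = -6$)
$U{\left(K,R \right)} = -18$ ($U{\left(K,R \right)} = 6 - 24 = -18$)
$t = 23$ ($t = 5 - -18 = 5 + 18 = 23$)
$c{\left(S,j \right)} = 23 - j$
$\left(-435 + c{\left(-12,-4 \right)}\right) \left(480 + 351\right) = \left(-435 + \left(23 - -4\right)\right) \left(480 + 351\right) = \left(-435 + \left(23 + 4\right)\right) 831 = \left(-435 + 27\right) 831 = \left(-408\right) 831 = -339048$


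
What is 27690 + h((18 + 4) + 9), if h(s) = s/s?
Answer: 27691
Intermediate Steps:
h(s) = 1
27690 + h((18 + 4) + 9) = 27690 + 1 = 27691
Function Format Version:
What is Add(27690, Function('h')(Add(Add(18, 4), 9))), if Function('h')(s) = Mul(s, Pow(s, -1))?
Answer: 27691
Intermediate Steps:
Function('h')(s) = 1
Add(27690, Function('h')(Add(Add(18, 4), 9))) = Add(27690, 1) = 27691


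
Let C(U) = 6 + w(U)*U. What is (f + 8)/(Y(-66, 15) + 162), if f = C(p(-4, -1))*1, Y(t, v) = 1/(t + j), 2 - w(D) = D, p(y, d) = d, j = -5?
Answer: 781/11501 ≈ 0.067907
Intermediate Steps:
w(D) = 2 - D
C(U) = 6 + U*(2 - U) (C(U) = 6 + (2 - U)*U = 6 + U*(2 - U))
Y(t, v) = 1/(-5 + t) (Y(t, v) = 1/(t - 5) = 1/(-5 + t))
f = 3 (f = (6 - 1*(-1)*(-2 - 1))*1 = (6 - 1*(-1)*(-3))*1 = (6 - 3)*1 = 3*1 = 3)
(f + 8)/(Y(-66, 15) + 162) = (3 + 8)/(1/(-5 - 66) + 162) = 11/(1/(-71) + 162) = 11/(-1/71 + 162) = 11/(11501/71) = 11*(71/11501) = 781/11501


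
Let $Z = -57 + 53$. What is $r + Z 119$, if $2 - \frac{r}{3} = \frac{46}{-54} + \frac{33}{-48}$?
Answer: $- \frac{67015}{144} \approx -465.38$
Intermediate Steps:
$Z = -4$
$r = \frac{1529}{144}$ ($r = 6 - 3 \left(\frac{46}{-54} + \frac{33}{-48}\right) = 6 - 3 \left(46 \left(- \frac{1}{54}\right) + 33 \left(- \frac{1}{48}\right)\right) = 6 - 3 \left(- \frac{23}{27} - \frac{11}{16}\right) = 6 - - \frac{665}{144} = 6 + \frac{665}{144} = \frac{1529}{144} \approx 10.618$)
$r + Z 119 = \frac{1529}{144} - 476 = - \frac{67015}{144}$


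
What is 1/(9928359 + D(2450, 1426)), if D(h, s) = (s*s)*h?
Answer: 1/4991944559 ≈ 2.0032e-10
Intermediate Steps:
D(h, s) = h*s² (D(h, s) = s²*h = h*s²)
1/(9928359 + D(2450, 1426)) = 1/(9928359 + 2450*1426²) = 1/(9928359 + 2450*2033476) = 1/(9928359 + 4982016200) = 1/4991944559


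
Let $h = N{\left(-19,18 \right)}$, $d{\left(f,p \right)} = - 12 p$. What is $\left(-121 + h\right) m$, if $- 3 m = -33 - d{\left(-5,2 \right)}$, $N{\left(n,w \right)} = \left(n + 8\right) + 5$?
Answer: $-381$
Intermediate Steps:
$N{\left(n,w \right)} = 13 + n$ ($N{\left(n,w \right)} = \left(8 + n\right) + 5 = 13 + n$)
$h = -6$ ($h = 13 - 19 = -6$)
$m = 3$ ($m = - \frac{-33 - \left(-12\right) 2}{3} = - \frac{-33 - -24}{3} = - \frac{-33 + 24}{3} = \left(- \frac{1}{3}\right) \left(-9\right) = 3$)
$\left(-121 + h\right) m = \left(-121 - 6\right) 3 = \left(-127\right) 3 = -381$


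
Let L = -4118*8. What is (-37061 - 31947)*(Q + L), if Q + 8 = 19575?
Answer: 923120016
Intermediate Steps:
Q = 19567 (Q = -8 + 19575 = 19567)
L = -32944
(-37061 - 31947)*(Q + L) = (-37061 - 31947)*(19567 - 32944) = -69008*(-13377) = 923120016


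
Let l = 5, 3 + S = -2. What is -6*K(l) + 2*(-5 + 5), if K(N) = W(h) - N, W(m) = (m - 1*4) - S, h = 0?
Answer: 24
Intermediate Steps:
S = -5 (S = -3 - 2 = -5)
W(m) = 1 + m (W(m) = (m - 1*4) - 1*(-5) = (m - 4) + 5 = (-4 + m) + 5 = 1 + m)
K(N) = 1 - N (K(N) = (1 + 0) - N = 1 - N)
-6*K(l) + 2*(-5 + 5) = -6*(1 - 1*5) + 2*(-5 + 5) = -6*(1 - 5) + 2*0 = -6*(-4) + 0 = 24 + 0 = 24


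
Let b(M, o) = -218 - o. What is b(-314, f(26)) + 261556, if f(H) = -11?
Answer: 261349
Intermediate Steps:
b(-314, f(26)) + 261556 = (-218 - 1*(-11)) + 261556 = (-218 + 11) + 261556 = -207 + 261556 = 261349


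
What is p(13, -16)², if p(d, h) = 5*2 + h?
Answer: 36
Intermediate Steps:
p(d, h) = 10 + h
p(13, -16)² = (10 - 16)² = (-6)² = 36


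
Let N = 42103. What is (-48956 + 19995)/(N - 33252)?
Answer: -28961/8851 ≈ -3.2721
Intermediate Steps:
(-48956 + 19995)/(N - 33252) = (-48956 + 19995)/(42103 - 33252) = -28961/8851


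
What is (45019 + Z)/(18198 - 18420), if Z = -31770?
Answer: -13249/222 ≈ -59.680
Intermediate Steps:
(45019 + Z)/(18198 - 18420) = (45019 - 31770)/(18198 - 18420) = 13249/(-222) = 13249*(-1/222) = -13249/222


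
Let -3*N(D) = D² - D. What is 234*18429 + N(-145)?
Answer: 12915988/3 ≈ 4.3053e+6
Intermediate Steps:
N(D) = -D²/3 + D/3 (N(D) = -(D² - D)/3 = -D²/3 + D/3)
234*18429 + N(-145) = 234*18429 + (⅓)*(-145)*(1 - 1*(-145)) = 4312386 + (⅓)*(-145)*(1 + 145) = 4312386 + (⅓)*(-145)*146 = 4312386 - 21170/3 = 12915988/3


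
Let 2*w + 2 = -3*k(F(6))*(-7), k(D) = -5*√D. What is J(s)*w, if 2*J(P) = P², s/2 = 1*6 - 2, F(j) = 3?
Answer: -32 - 1680*√3 ≈ -2941.8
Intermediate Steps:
s = 8 (s = 2*(1*6 - 2) = 2*(6 - 2) = 2*4 = 8)
J(P) = P²/2
w = -1 - 105*√3/2 (w = -1 + (-(-15)*√3*(-7))/2 = -1 + ((15*√3)*(-7))/2 = -1 + (-105*√3)/2 = -1 - 105*√3/2 ≈ -91.933)
J(s)*w = ((½)*8²)*(-1 - 105*√3/2) = ((½)*64)*(-1 - 105*√3/2) = 32*(-1 - 105*√3/2) = -32 - 1680*√3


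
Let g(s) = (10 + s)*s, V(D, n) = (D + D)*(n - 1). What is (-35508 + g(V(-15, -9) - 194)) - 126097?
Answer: -149309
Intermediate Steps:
V(D, n) = 2*D*(-1 + n) (V(D, n) = (2*D)*(-1 + n) = 2*D*(-1 + n))
g(s) = s*(10 + s)
(-35508 + g(V(-15, -9) - 194)) - 126097 = (-35508 + (2*(-15)*(-1 - 9) - 194)*(10 + (2*(-15)*(-1 - 9) - 194))) - 126097 = (-35508 + (2*(-15)*(-10) - 194)*(10 + (2*(-15)*(-10) - 194))) - 126097 = (-35508 + (300 - 194)*(10 + (300 - 194))) - 126097 = (-35508 + 106*(10 + 106)) - 126097 = (-35508 + 106*116) - 126097 = (-35508 + 12296) - 126097 = -23212 - 126097 = -149309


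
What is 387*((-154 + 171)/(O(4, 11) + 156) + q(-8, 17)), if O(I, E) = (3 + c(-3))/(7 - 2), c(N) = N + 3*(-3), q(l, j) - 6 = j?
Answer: 2298522/257 ≈ 8943.7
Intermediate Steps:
q(l, j) = 6 + j
c(N) = -9 + N (c(N) = N - 9 = -9 + N)
O(I, E) = -9/5 (O(I, E) = (3 + (-9 - 3))/(7 - 2) = (3 - 12)/5 = -9*⅕ = -9/5)
387*((-154 + 171)/(O(4, 11) + 156) + q(-8, 17)) = 387*((-154 + 171)/(-9/5 + 156) + (6 + 17)) = 387*(17/(771/5) + 23) = 387*(17*(5/771) + 23) = 387*(85/771 + 23) = 387*(17818/771) = 2298522/257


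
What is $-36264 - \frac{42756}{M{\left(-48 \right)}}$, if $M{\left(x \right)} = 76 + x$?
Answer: $-37791$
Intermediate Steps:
$-36264 - \frac{42756}{M{\left(-48 \right)}} = -36264 - \frac{42756}{76 - 48} = -36264 - \frac{42756}{28} = -36264 - 42756 \cdot \frac{1}{28} = -36264 - 1527 = -37791$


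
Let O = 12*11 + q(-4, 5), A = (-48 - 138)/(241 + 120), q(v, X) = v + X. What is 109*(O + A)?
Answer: 5213143/361 ≈ 14441.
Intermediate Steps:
q(v, X) = X + v
A = -186/361 ≈ -0.51524
O = 133 (O = 12*11 + (5 - 4) = 132 + 1 = 133)
109*(O + A) = 109*(133 - 186/361) = 109*(47827/361) = 5213143/361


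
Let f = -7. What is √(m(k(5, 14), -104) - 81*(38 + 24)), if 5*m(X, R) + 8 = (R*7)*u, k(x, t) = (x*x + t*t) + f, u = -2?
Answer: I*√118310/5 ≈ 68.792*I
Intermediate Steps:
k(x, t) = -7 + t² + x² (k(x, t) = (x*x + t*t) - 7 = (x² + t²) - 7 = (t² + x²) - 7 = -7 + t² + x²)
m(X, R) = -8/5 - 14*R/5 (m(X, R) = -8/5 + ((R*7)*(-2))/5 = -8/5 + ((7*R)*(-2))/5 = -8/5 + (-14*R)/5 = -8/5 - 14*R/5)
√(m(k(5, 14), -104) - 81*(38 + 24)) = √((-8/5 - 14/5*(-104)) - 81*(38 + 24)) = √((-8/5 + 1456/5) - 81*62) = √(1448/5 - 5022) = √(-23662/5) = I*√118310/5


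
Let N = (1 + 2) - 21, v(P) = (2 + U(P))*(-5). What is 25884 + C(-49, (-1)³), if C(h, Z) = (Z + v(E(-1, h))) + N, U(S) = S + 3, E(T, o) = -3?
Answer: 25855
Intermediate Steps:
U(S) = 3 + S
v(P) = -25 - 5*P (v(P) = (2 + (3 + P))*(-5) = (5 + P)*(-5) = -25 - 5*P)
N = -18 (N = 3 - 21 = -18)
C(h, Z) = -28 + Z (C(h, Z) = (Z + (-25 - 5*(-3))) - 18 = (Z + (-25 + 15)) - 18 = (Z - 10) - 18 = (-10 + Z) - 18 = -28 + Z)
25884 + C(-49, (-1)³) = 25884 + (-28 + (-1)³) = 25884 + (-28 - 1) = 25884 - 29 = 25855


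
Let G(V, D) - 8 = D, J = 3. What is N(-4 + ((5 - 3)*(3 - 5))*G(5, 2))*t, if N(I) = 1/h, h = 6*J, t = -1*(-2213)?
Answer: 2213/18 ≈ 122.94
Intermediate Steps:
t = 2213
G(V, D) = 8 + D
h = 18 (h = 6*3 = 18)
N(I) = 1/18
N(-4 + ((5 - 3)*(3 - 5))*G(5, 2))*t = (1/18)*2213 = 2213/18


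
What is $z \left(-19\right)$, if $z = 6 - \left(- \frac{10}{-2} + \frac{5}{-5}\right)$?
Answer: $-38$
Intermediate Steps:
$z = 2$ ($z = 6 - \left(\left(-10\right) \left(- \frac{1}{2}\right) + 5 \left(- \frac{1}{5}\right)\right) = 6 - \left(5 - 1\right) = 6 - 4 = 2$)
$z \left(-19\right) = 2 \left(-19\right) = -38$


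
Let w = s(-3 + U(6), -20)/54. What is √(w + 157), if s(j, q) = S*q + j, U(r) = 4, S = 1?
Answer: √50754/18 ≈ 12.516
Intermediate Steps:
s(j, q) = j + q (s(j, q) = 1*q + j = q + j = j + q)
w = -19/54 (w = ((-3 + 4) - 20)/54 = (1 - 20)*(1/54) = -19*1/54 = -19/54 ≈ -0.35185)
√(w + 157) = √(-19/54 + 157) = √(8459/54) = √50754/18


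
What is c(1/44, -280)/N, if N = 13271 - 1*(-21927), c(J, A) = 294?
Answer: 147/17599 ≈ 0.0083527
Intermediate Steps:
N = 35198 (N = 13271 + 21927 = 35198)
c(1/44, -280)/N = 294/35198 = 294*(1/35198) = 147/17599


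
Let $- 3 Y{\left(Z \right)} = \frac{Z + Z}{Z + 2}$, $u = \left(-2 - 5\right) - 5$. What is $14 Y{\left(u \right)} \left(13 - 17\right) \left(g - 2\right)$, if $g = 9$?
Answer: $\frac{1568}{5} \approx 313.6$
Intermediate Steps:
$u = -12$ ($u = -7 - 5 = -12$)
$Y{\left(Z \right)} = - \frac{2 Z}{3 \left(2 + Z\right)}$ ($Y{\left(Z \right)} = - \frac{\left(Z + Z\right) \frac{1}{Z + 2}}{3} = - \frac{2 Z \frac{1}{2 + Z}}{3} = - \frac{2 Z}{3 \left(2 + Z\right)}$)
$14 Y{\left(u \right)} \left(13 - 17\right) \left(g - 2\right) = 14 \left(\left(-2\right) \left(-12\right) \frac{1}{6 + 3 \left(-12\right)}\right) \left(13 - 17\right) \left(9 - 2\right) = 14 \left(\left(-2\right) \left(-12\right) \frac{1}{6 - 36}\right) \left(\left(-4\right) 7\right) = 14 \left(\left(-2\right) \left(-12\right) \frac{1}{-30}\right) \left(-28\right) = 14 \left(\left(-2\right) \left(-12\right) \left(- \frac{1}{30}\right)\right) \left(-28\right) = 14 \left(- \frac{4}{5}\right) \left(-28\right) = \left(- \frac{56}{5}\right) \left(-28\right) = \frac{1568}{5}$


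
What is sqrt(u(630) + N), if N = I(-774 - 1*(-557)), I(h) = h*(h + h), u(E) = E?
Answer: 2*sqrt(23702) ≈ 307.91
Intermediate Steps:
I(h) = 2*h**2 (I(h) = h*(2*h) = 2*h**2)
N = 94178 (N = 2*(-774 - 1*(-557))**2 = 2*(-774 + 557)**2 = 2*(-217)**2 = 2*47089 = 94178)
sqrt(u(630) + N) = sqrt(630 + 94178) = sqrt(94808) = 2*sqrt(23702)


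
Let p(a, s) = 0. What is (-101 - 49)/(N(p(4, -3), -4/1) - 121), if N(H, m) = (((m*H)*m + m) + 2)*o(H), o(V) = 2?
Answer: 6/5 ≈ 1.2000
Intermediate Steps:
N(H, m) = 4 + 2*m + 2*H*m² (N(H, m) = (((m*H)*m + m) + 2)*2 = (((H*m)*m + m) + 2)*2 = ((H*m² + m) + 2)*2 = ((m + H*m²) + 2)*2 = (2 + m + H*m²)*2 = 4 + 2*m + 2*H*m²)
(-101 - 49)/(N(p(4, -3), -4/1) - 121) = (-101 - 49)/((4 + 2*(-4/1) + 2*0*(-4/1)²) - 121) = -150/((4 + 2*(-4*1) + 2*0*(-4*1)²) - 121) = -150/((4 + 2*(-4) + 2*0*(-4)²) - 121) = -150/((4 - 8 + 2*0*16) - 121) = -150/((4 - 8 + 0) - 121) = -150/(-4 - 121) = -150/(-125) = -1/125*(-150) = 6/5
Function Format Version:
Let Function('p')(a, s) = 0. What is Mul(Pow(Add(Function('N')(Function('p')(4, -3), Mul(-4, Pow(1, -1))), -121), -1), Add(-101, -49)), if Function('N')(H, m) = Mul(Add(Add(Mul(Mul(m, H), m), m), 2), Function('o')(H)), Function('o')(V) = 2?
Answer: Rational(6, 5) ≈ 1.2000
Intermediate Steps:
Function('N')(H, m) = Add(4, Mul(2, m), Mul(2, H, Pow(m, 2))) (Function('N')(H, m) = Mul(Add(Add(Mul(Mul(m, H), m), m), 2), 2) = Mul(Add(Add(Mul(Mul(H, m), m), m), 2), 2) = Mul(Add(Add(Mul(H, Pow(m, 2)), m), 2), 2) = Mul(Add(Add(m, Mul(H, Pow(m, 2))), 2), 2) = Mul(Add(2, m, Mul(H, Pow(m, 2))), 2) = Add(4, Mul(2, m), Mul(2, H, Pow(m, 2))))
Mul(Pow(Add(Function('N')(Function('p')(4, -3), Mul(-4, Pow(1, -1))), -121), -1), Add(-101, -49)) = Mul(Pow(Add(Add(4, Mul(2, Mul(-4, Pow(1, -1))), Mul(2, 0, Pow(Mul(-4, Pow(1, -1)), 2))), -121), -1), Add(-101, -49)) = Mul(Pow(Add(Add(4, Mul(2, Mul(-4, 1)), Mul(2, 0, Pow(Mul(-4, 1), 2))), -121), -1), -150) = Mul(Pow(Add(Add(4, Mul(2, -4), Mul(2, 0, Pow(-4, 2))), -121), -1), -150) = Mul(Pow(Add(Add(4, -8, Mul(2, 0, 16)), -121), -1), -150) = Mul(Pow(Add(Add(4, -8, 0), -121), -1), -150) = Mul(Pow(Add(-4, -121), -1), -150) = Mul(Pow(-125, -1), -150) = Mul(Rational(-1, 125), -150) = Rational(6, 5)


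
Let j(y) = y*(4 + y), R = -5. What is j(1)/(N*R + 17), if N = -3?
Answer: 5/32 ≈ 0.15625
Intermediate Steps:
j(1)/(N*R + 17) = (1*(4 + 1))/(-3*(-5) + 17) = (1*5)/(15 + 17) = 5/32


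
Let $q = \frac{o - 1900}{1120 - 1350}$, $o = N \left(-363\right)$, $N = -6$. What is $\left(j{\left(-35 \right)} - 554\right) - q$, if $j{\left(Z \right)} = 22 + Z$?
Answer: $- \frac{65066}{115} \approx -565.79$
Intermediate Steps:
$o = 2178$ ($o = \left(-6\right) \left(-363\right) = 2178$)
$q = - \frac{139}{115}$ ($q = \frac{2178 - 1900}{1120 - 1350} = \frac{278}{-230} = 278 \left(- \frac{1}{230}\right) = - \frac{139}{115} \approx -1.2087$)
$\left(j{\left(-35 \right)} - 554\right) - q = \left(\left(22 - 35\right) - 554\right) - - \frac{139}{115} = \left(-13 - 554\right) + \frac{139}{115} = -567 + \frac{139}{115} = - \frac{65066}{115}$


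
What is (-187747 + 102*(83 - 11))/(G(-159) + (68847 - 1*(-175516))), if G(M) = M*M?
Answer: -180403/269644 ≈ -0.66904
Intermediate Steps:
G(M) = M**2
(-187747 + 102*(83 - 11))/(G(-159) + (68847 - 1*(-175516))) = (-187747 + 102*(83 - 11))/((-159)**2 + (68847 - 1*(-175516))) = (-187747 + 102*72)/(25281 + (68847 + 175516)) = (-187747 + 7344)/(25281 + 244363) = -180403/269644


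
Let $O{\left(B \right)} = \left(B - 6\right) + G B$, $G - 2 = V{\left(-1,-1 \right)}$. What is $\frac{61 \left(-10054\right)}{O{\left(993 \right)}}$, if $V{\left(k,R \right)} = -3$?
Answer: $\frac{306647}{3} \approx 1.0222 \cdot 10^{5}$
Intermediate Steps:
$G = -1$ ($G = 2 - 3 = -1$)
$O{\left(B \right)} = -6$ ($O{\left(B \right)} = \left(B - 6\right) - B = \left(-6 + B\right) - B = -6$)
$\frac{61 \left(-10054\right)}{O{\left(993 \right)}} = \frac{61 \left(-10054\right)}{-6} = \left(-613294\right) \left(- \frac{1}{6}\right) = \frac{306647}{3}$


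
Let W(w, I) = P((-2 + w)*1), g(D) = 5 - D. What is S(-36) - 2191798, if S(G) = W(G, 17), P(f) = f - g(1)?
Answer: -2191840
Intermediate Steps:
P(f) = -4 + f (P(f) = f - (5 - 1*1) = f - (5 - 1) = f - 1*4 = f - 4 = -4 + f)
W(w, I) = -6 + w (W(w, I) = -4 + (-2 + w)*1 = -4 + (-2 + w) = -6 + w)
S(G) = -6 + G
S(-36) - 2191798 = (-6 - 36) - 2191798 = -42 - 2191798 = -2191840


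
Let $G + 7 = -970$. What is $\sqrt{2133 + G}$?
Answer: $34$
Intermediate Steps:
$G = -977$ ($G = -7 - 970 = -977$)
$\sqrt{2133 + G} = \sqrt{2133 - 977} = \sqrt{1156} = 34$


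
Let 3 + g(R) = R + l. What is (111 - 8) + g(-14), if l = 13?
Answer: 99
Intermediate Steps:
g(R) = 10 + R (g(R) = -3 + (R + 13) = -3 + (13 + R) = 10 + R)
(111 - 8) + g(-14) = (111 - 8) + (10 - 14) = 103 - 4 = 99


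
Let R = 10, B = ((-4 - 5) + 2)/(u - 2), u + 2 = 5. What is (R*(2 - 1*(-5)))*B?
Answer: -490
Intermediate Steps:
u = 3 (u = -2 + 5 = 3)
B = -7 (B = ((-4 - 5) + 2)/(3 - 2) = (-9 + 2)/1 = -7*1 = -7)
(R*(2 - 1*(-5)))*B = (10*(2 - 1*(-5)))*(-7) = (10*(2 + 5))*(-7) = (10*7)*(-7) = 70*(-7) = -490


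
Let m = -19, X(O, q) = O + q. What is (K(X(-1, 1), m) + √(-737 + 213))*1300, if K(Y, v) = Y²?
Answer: 2600*I*√131 ≈ 29758.0*I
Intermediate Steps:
(K(X(-1, 1), m) + √(-737 + 213))*1300 = ((-1 + 1)² + √(-737 + 213))*1300 = (0² + √(-524))*1300 = (0 + 2*I*√131)*1300 = (2*I*√131)*1300 = 2600*I*√131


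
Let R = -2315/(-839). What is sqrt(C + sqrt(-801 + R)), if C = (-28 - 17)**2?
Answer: sqrt(1425440025 + 1678*I*sqrt(140474609))/839 ≈ 45.001 + 0.31392*I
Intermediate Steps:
C = 2025 (C = (-45)**2 = 2025)
R = 2315/839 (R = -2315*(-1/839) = 2315/839 ≈ 2.7592)
sqrt(C + sqrt(-801 + R)) = sqrt(2025 + sqrt(-801 + 2315/839)) = sqrt(2025 + sqrt(-669724/839)) = sqrt(2025 + 2*I*sqrt(140474609)/839)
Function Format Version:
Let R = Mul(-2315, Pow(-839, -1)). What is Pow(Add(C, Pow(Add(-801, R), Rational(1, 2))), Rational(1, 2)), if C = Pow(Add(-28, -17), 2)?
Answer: Mul(Rational(1, 839), Pow(Add(1425440025, Mul(1678, I, Pow(140474609, Rational(1, 2)))), Rational(1, 2))) ≈ Add(45.001, Mul(0.31392, I))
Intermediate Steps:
C = 2025 (C = Pow(-45, 2) = 2025)
R = Rational(2315, 839) (R = Mul(-2315, Rational(-1, 839)) = Rational(2315, 839) ≈ 2.7592)
Pow(Add(C, Pow(Add(-801, R), Rational(1, 2))), Rational(1, 2)) = Pow(Add(2025, Pow(Add(-801, Rational(2315, 839)), Rational(1, 2))), Rational(1, 2)) = Pow(Add(2025, Pow(Rational(-669724, 839), Rational(1, 2))), Rational(1, 2)) = Pow(Add(2025, Mul(Rational(2, 839), I, Pow(140474609, Rational(1, 2)))), Rational(1, 2))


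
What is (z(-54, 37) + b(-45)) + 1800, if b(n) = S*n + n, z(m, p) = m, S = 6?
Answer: 1431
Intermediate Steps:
b(n) = 7*n (b(n) = 6*n + n = 7*n)
(z(-54, 37) + b(-45)) + 1800 = (-54 + 7*(-45)) + 1800 = (-54 - 315) + 1800 = -369 + 1800 = 1431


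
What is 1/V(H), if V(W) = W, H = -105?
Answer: -1/105 ≈ -0.0095238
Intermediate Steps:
1/V(H) = 1/(-105) = -1/105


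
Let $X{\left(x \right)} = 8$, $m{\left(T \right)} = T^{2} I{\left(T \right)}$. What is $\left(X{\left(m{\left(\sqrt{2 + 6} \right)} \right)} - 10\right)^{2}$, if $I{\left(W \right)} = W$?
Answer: $4$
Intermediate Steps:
$m{\left(T \right)} = T^{3}$ ($m{\left(T \right)} = T^{2} T = T^{3}$)
$\left(X{\left(m{\left(\sqrt{2 + 6} \right)} \right)} - 10\right)^{2} = \left(8 - 10\right)^{2} = \left(-2\right)^{2} = 4$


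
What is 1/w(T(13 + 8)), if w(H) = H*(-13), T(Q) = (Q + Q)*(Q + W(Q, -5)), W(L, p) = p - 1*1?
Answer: -1/8190 ≈ -0.00012210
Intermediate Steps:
W(L, p) = -1 + p (W(L, p) = p - 1 = -1 + p)
T(Q) = 2*Q*(-6 + Q) (T(Q) = (Q + Q)*(Q + (-1 - 5)) = (2*Q)*(Q - 6) = (2*Q)*(-6 + Q) = 2*Q*(-6 + Q))
w(H) = -13*H
1/w(T(13 + 8)) = 1/(-26*(13 + 8)*(-6 + (13 + 8))) = 1/(-26*21*(-6 + 21)) = 1/(-26*21*15) = 1/(-13*630) = 1/(-8190) = -1/8190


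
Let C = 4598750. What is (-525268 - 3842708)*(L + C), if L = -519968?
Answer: -17816021885232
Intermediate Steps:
(-525268 - 3842708)*(L + C) = (-525268 - 3842708)*(-519968 + 4598750) = -4367976*4078782 = -17816021885232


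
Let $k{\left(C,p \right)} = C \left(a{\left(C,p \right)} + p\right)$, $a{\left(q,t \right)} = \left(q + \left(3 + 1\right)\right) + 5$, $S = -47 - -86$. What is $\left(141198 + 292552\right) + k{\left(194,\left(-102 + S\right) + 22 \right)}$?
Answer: $465178$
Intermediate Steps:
$S = 39$ ($S = -47 + 86 = 39$)
$a{\left(q,t \right)} = 9 + q$ ($a{\left(q,t \right)} = \left(q + 4\right) + 5 = \left(4 + q\right) + 5 = 9 + q$)
$k{\left(C,p \right)} = C \left(9 + C + p\right)$ ($k{\left(C,p \right)} = C \left(\left(9 + C\right) + p\right) = C \left(9 + C + p\right)$)
$\left(141198 + 292552\right) + k{\left(194,\left(-102 + S\right) + 22 \right)} = \left(141198 + 292552\right) + 194 \left(9 + 194 + \left(\left(-102 + 39\right) + 22\right)\right) = 433750 + 194 \left(9 + 194 + \left(-63 + 22\right)\right) = 433750 + 194 \left(9 + 194 - 41\right) = 433750 + 194 \cdot 162 = 433750 + 31428 = 465178$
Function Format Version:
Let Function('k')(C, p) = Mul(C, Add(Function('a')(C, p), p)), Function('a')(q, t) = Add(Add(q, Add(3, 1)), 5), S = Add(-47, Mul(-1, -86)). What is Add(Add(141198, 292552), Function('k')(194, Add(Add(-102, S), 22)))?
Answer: 465178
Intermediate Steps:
S = 39 (S = Add(-47, 86) = 39)
Function('a')(q, t) = Add(9, q) (Function('a')(q, t) = Add(Add(q, 4), 5) = Add(Add(4, q), 5) = Add(9, q))
Function('k')(C, p) = Mul(C, Add(9, C, p)) (Function('k')(C, p) = Mul(C, Add(Add(9, C), p)) = Mul(C, Add(9, C, p)))
Add(Add(141198, 292552), Function('k')(194, Add(Add(-102, S), 22))) = Add(Add(141198, 292552), Mul(194, Add(9, 194, Add(Add(-102, 39), 22)))) = Add(433750, Mul(194, Add(9, 194, Add(-63, 22)))) = Add(433750, Mul(194, Add(9, 194, -41))) = Add(433750, Mul(194, 162)) = Add(433750, 31428) = 465178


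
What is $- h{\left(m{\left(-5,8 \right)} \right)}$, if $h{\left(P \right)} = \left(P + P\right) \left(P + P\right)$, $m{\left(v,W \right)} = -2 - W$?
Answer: $-400$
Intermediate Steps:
$h{\left(P \right)} = 4 P^{2}$ ($h{\left(P \right)} = 2 P 2 P = 4 P^{2}$)
$- h{\left(m{\left(-5,8 \right)} \right)} = - 4 \left(-2 - 8\right)^{2} = - 4 \left(-10\right)^{2} = - 4 \cdot 100 = \left(-1\right) 400 = -400$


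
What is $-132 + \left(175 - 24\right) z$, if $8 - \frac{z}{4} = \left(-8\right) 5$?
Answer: $28860$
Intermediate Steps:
$z = 192$ ($z = 32 - 4 \left(\left(-8\right) 5\right) = 32 - -160 = 32 + 160 = 192$)
$-132 + \left(175 - 24\right) z = -132 + \left(175 - 24\right) 192 = -132 + 151 \cdot 192 = -132 + 28992 = 28860$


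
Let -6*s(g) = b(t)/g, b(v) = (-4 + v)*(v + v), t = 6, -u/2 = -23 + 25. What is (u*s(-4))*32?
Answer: -128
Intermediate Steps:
u = -4 (u = -2*(-23 + 25) = -2*2 = -4)
b(v) = 2*v*(-4 + v) (b(v) = (-4 + v)*(2*v) = 2*v*(-4 + v))
s(g) = -4/g (s(g) = -2*6*(-4 + 6)/(6*g) = -2*6*2/(6*g) = -4/g)
(u*s(-4))*32 = -(-16)/(-4)*32 = -(-16)*(-1)/4*32 = -4*1*32 = -4*32 = -128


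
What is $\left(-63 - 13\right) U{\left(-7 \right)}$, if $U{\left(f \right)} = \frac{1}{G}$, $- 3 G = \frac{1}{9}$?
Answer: $2052$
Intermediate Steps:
$G = - \frac{1}{27}$ ($G = - \frac{1}{3 \cdot 9} = \left(- \frac{1}{3}\right) \frac{1}{9} = - \frac{1}{27} \approx -0.037037$)
$U{\left(f \right)} = -27$ ($U{\left(f \right)} = \frac{1}{- \frac{1}{27}} = -27$)
$\left(-63 - 13\right) U{\left(-7 \right)} = \left(-63 - 13\right) \left(-27\right) = \left(-76\right) \left(-27\right) = 2052$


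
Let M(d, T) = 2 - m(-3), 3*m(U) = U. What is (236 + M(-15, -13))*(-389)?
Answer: -92971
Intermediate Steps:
m(U) = U/3
M(d, T) = 3 (M(d, T) = 2 - (-3)/3 = 2 - 1*(-1) = 2 + 1 = 3)
(236 + M(-15, -13))*(-389) = (236 + 3)*(-389) = 239*(-389) = -92971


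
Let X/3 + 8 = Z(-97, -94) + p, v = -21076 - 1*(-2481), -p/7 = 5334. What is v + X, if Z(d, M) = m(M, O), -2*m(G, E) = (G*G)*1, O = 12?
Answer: -143887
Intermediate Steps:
p = -37338 (p = -7*5334 = -37338)
m(G, E) = -G²/2 (m(G, E) = -G*G/2 = -G²/2)
Z(d, M) = -M²/2
v = -18595 (v = -21076 + 2481 = -18595)
X = -125292 (X = -24 + 3*(-½*(-94)² - 37338) = -24 + 3*(-½*8836 - 37338) = -24 + 3*(-4418 - 37338) = -24 + 3*(-41756) = -24 - 125268 = -125292)
v + X = -18595 - 125292 = -143887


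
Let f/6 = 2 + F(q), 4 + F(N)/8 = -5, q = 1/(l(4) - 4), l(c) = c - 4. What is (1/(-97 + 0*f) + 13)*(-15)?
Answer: -18900/97 ≈ -194.85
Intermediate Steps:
l(c) = -4 + c
q = -1/4 (q = 1/((-4 + 4) - 4) = 1/(0 - 4) = 1/(-4) = -1/4 ≈ -0.25000)
F(N) = -72 (F(N) = -32 + 8*(-5) = -32 - 40 = -72)
f = -420 (f = 6*(2 - 72) = 6*(-70) = -420)
(1/(-97 + 0*f) + 13)*(-15) = (1/(-97 + 0*(-420)) + 13)*(-15) = (1/(-97 + 0) + 13)*(-15) = (1/(-97) + 13)*(-15) = (-1/97 + 13)*(-15) = (1260/97)*(-15) = -18900/97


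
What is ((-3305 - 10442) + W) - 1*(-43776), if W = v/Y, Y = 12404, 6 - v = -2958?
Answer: 93120670/3101 ≈ 30029.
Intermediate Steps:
v = 2964 (v = 6 - 1*(-2958) = 6 + 2958 = 2964)
W = 741/3101 (W = 2964/12404 = 2964*(1/12404) = 741/3101 ≈ 0.23896)
((-3305 - 10442) + W) - 1*(-43776) = ((-3305 - 10442) + 741/3101) - 1*(-43776) = (-13747 + 741/3101) + 43776 = -42628706/3101 + 43776 = 93120670/3101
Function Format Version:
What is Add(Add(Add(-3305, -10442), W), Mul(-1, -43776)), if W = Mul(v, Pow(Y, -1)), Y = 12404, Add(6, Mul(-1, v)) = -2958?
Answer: Rational(93120670, 3101) ≈ 30029.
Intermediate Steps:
v = 2964 (v = Add(6, Mul(-1, -2958)) = Add(6, 2958) = 2964)
W = Rational(741, 3101) (W = Mul(2964, Pow(12404, -1)) = Mul(2964, Rational(1, 12404)) = Rational(741, 3101) ≈ 0.23896)
Add(Add(Add(-3305, -10442), W), Mul(-1, -43776)) = Add(Add(Add(-3305, -10442), Rational(741, 3101)), Mul(-1, -43776)) = Add(Add(-13747, Rational(741, 3101)), 43776) = Add(Rational(-42628706, 3101), 43776) = Rational(93120670, 3101)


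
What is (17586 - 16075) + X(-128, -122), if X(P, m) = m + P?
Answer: 1261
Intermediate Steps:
X(P, m) = P + m
(17586 - 16075) + X(-128, -122) = (17586 - 16075) + (-128 - 122) = 1511 - 250 = 1261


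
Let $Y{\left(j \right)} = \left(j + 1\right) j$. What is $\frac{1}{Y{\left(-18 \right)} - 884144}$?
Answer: $- \frac{1}{883838} \approx -1.1314 \cdot 10^{-6}$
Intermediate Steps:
$Y{\left(j \right)} = j \left(1 + j\right)$ ($Y{\left(j \right)} = \left(1 + j\right) j = j \left(1 + j\right)$)
$\frac{1}{Y{\left(-18 \right)} - 884144} = \frac{1}{- 18 \left(1 - 18\right) - 884144} = \frac{1}{\left(-18\right) \left(-17\right) - 884144} = \frac{1}{306 - 884144} = \frac{1}{-883838} = - \frac{1}{883838}$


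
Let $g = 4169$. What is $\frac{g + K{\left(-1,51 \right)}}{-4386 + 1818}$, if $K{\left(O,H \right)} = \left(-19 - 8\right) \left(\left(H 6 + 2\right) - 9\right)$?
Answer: $\frac{488}{321} \approx 1.5202$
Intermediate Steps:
$K{\left(O,H \right)} = 189 - 162 H$ ($K{\left(O,H \right)} = - 27 \left(\left(6 H + 2\right) - 9\right) = - 27 \left(\left(2 + 6 H\right) - 9\right) = - 27 \left(-7 + 6 H\right) = 189 - 162 H$)
$\frac{g + K{\left(-1,51 \right)}}{-4386 + 1818} = \frac{4169 + \left(189 - 8262\right)}{-4386 + 1818} = \frac{4169 + \left(189 - 8262\right)}{-2568} = \left(4169 - 8073\right) \left(- \frac{1}{2568}\right) = \left(-3904\right) \left(- \frac{1}{2568}\right) = \frac{488}{321}$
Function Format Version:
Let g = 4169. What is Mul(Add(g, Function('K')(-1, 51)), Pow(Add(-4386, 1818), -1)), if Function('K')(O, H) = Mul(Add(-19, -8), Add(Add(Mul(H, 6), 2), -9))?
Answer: Rational(488, 321) ≈ 1.5202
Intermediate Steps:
Function('K')(O, H) = Add(189, Mul(-162, H)) (Function('K')(O, H) = Mul(-27, Add(Add(Mul(6, H), 2), -9)) = Mul(-27, Add(Add(2, Mul(6, H)), -9)) = Mul(-27, Add(-7, Mul(6, H))) = Add(189, Mul(-162, H)))
Mul(Add(g, Function('K')(-1, 51)), Pow(Add(-4386, 1818), -1)) = Mul(Add(4169, Add(189, Mul(-162, 51))), Pow(Add(-4386, 1818), -1)) = Mul(Add(4169, Add(189, -8262)), Pow(-2568, -1)) = Mul(Add(4169, -8073), Rational(-1, 2568)) = Mul(-3904, Rational(-1, 2568)) = Rational(488, 321)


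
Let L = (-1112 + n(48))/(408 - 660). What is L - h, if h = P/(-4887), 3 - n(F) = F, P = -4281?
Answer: 18829/5068 ≈ 3.7153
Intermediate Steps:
n(F) = 3 - F
L = 1157/252 (L = (-1112 + (3 - 1*48))/(408 - 660) = (-1112 + (3 - 48))/(-252) = (-1112 - 45)*(-1/252) = -1157*(-1/252) = 1157/252 ≈ 4.5913)
h = 1427/1629 (h = -4281/(-4887) = -4281*(-1/4887) = 1427/1629 ≈ 0.87600)
L - h = 1157/252 - 1*1427/1629 = 1157/252 - 1427/1629 = 18829/5068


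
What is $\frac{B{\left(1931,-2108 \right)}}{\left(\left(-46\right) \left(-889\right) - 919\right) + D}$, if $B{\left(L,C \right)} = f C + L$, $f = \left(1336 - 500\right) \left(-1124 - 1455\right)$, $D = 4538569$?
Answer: $\frac{4544942683}{4578544} \approx 992.66$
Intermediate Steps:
$f = -2156044$ ($f = 836 \left(-2579\right) = -2156044$)
$B{\left(L,C \right)} = L - 2156044 C$ ($B{\left(L,C \right)} = - 2156044 C + L = L - 2156044 C$)
$\frac{B{\left(1931,-2108 \right)}}{\left(\left(-46\right) \left(-889\right) - 919\right) + D} = \frac{1931 - -4544940752}{\left(\left(-46\right) \left(-889\right) - 919\right) + 4538569} = \frac{1931 + 4544940752}{\left(40894 - 919\right) + 4538569} = \frac{4544942683}{39975 + 4538569} = \frac{4544942683}{4578544}$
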